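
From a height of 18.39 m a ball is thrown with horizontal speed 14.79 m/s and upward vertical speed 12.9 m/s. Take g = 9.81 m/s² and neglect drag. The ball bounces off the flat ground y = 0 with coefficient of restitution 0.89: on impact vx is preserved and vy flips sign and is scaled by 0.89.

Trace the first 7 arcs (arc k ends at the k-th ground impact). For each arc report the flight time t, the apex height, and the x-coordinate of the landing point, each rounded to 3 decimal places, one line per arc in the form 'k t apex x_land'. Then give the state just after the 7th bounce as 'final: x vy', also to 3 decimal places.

Arc 1: start y=18.390, vy=12.900 → t=3.656, apex=26.872, x_land=54.066, impact vy=-22.961
  bounce: vy ← 0.89·22.961 = 20.436
Arc 2: start y=0.000, vy=20.436 → t=4.166, apex=21.285, x_land=115.685, impact vy=-20.436
  bounce: vy ← 0.89·20.436 = 18.188
Arc 3: start y=0.000, vy=18.188 → t=3.708, apex=16.860, x_land=170.526, impact vy=-18.188
  bounce: vy ← 0.89·18.188 = 16.187
Arc 4: start y=0.000, vy=16.187 → t=3.300, apex=13.355, x_land=219.335, impact vy=-16.187
  bounce: vy ← 0.89·16.187 = 14.406
Arc 5: start y=0.000, vy=14.406 → t=2.937, apex=10.578, x_land=262.775, impact vy=-14.406
  bounce: vy ← 0.89·14.406 = 12.822
Arc 6: start y=0.000, vy=12.822 → t=2.614, apex=8.379, x_land=301.436, impact vy=-12.822
  bounce: vy ← 0.89·12.822 = 11.411
Arc 7: start y=0.000, vy=11.411 → t=2.326, apex=6.637, x_land=335.844, impact vy=-11.411
  bounce: vy ← 0.89·11.411 = 10.156

1 3.656 26.872 54.066
2 4.166 21.285 115.685
3 3.708 16.860 170.526
4 3.300 13.355 219.335
5 2.937 10.578 262.775
6 2.614 8.379 301.436
7 2.326 6.637 335.844
final: 335.844 10.156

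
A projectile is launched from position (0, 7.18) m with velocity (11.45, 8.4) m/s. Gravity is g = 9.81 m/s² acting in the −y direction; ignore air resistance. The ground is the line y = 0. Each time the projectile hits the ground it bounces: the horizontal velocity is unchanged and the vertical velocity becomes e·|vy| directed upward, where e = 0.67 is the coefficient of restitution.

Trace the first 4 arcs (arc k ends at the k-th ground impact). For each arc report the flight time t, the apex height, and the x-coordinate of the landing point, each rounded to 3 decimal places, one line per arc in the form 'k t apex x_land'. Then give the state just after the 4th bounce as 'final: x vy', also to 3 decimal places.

1 2.339 10.776 26.776
2 1.986 4.837 49.518
3 1.331 2.172 64.755
4 0.892 0.975 74.964
final: 74.964 2.930

Arc 1: start y=7.180, vy=8.400 → t=2.339, apex=10.776, x_land=26.776, impact vy=-14.541
  bounce: vy ← 0.67·14.541 = 9.742
Arc 2: start y=0.000, vy=9.742 → t=1.986, apex=4.837, x_land=49.518, impact vy=-9.742
  bounce: vy ← 0.67·9.742 = 6.527
Arc 3: start y=0.000, vy=6.527 → t=1.331, apex=2.172, x_land=64.755, impact vy=-6.527
  bounce: vy ← 0.67·6.527 = 4.373
Arc 4: start y=0.000, vy=4.373 → t=0.892, apex=0.975, x_land=74.964, impact vy=-4.373
  bounce: vy ← 0.67·4.373 = 2.930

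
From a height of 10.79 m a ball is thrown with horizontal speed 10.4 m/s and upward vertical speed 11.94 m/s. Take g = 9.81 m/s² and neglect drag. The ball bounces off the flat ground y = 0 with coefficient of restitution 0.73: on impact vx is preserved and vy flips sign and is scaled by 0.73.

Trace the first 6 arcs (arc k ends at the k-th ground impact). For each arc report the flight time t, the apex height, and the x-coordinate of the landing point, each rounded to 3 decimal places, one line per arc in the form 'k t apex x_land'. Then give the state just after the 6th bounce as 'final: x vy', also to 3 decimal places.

1 3.136 18.056 32.612
2 2.801 9.622 61.745
3 2.045 5.128 83.012
4 1.493 2.733 98.536
5 1.090 1.456 109.869
6 0.795 0.776 118.143
final: 118.143 2.848

Arc 1: start y=10.790, vy=11.940 → t=3.136, apex=18.056, x_land=32.612, impact vy=-18.822
  bounce: vy ← 0.73·18.822 = 13.740
Arc 2: start y=0.000, vy=13.740 → t=2.801, apex=9.622, x_land=61.745, impact vy=-13.740
  bounce: vy ← 0.73·13.740 = 10.030
Arc 3: start y=0.000, vy=10.030 → t=2.045, apex=5.128, x_land=83.012, impact vy=-10.030
  bounce: vy ← 0.73·10.030 = 7.322
Arc 4: start y=0.000, vy=7.322 → t=1.493, apex=2.733, x_land=98.536, impact vy=-7.322
  bounce: vy ← 0.73·7.322 = 5.345
Arc 5: start y=0.000, vy=5.345 → t=1.090, apex=1.456, x_land=109.869, impact vy=-5.345
  bounce: vy ← 0.73·5.345 = 3.902
Arc 6: start y=0.000, vy=3.902 → t=0.795, apex=0.776, x_land=118.143, impact vy=-3.902
  bounce: vy ← 0.73·3.902 = 2.848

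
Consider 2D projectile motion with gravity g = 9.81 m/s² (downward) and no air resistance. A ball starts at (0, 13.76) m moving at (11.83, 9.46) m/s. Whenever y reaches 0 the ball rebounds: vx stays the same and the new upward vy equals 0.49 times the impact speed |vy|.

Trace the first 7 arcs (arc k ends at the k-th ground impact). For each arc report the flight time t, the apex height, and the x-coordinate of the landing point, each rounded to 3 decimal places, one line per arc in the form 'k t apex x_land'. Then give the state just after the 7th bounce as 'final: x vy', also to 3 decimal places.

1 2.897 18.321 34.271
2 1.894 4.399 56.678
3 0.928 1.056 67.657
4 0.455 0.254 73.036
5 0.223 0.061 75.673
6 0.109 0.015 76.964
7 0.054 0.004 77.597
final: 77.597 0.129

Arc 1: start y=13.760, vy=9.460 → t=2.897, apex=18.321, x_land=34.271, impact vy=-18.960
  bounce: vy ← 0.49·18.960 = 9.290
Arc 2: start y=0.000, vy=9.290 → t=1.894, apex=4.399, x_land=56.678, impact vy=-9.290
  bounce: vy ← 0.49·9.290 = 4.552
Arc 3: start y=0.000, vy=4.552 → t=0.928, apex=1.056, x_land=67.657, impact vy=-4.552
  bounce: vy ← 0.49·4.552 = 2.231
Arc 4: start y=0.000, vy=2.231 → t=0.455, apex=0.254, x_land=73.036, impact vy=-2.231
  bounce: vy ← 0.49·2.231 = 1.093
Arc 5: start y=0.000, vy=1.093 → t=0.223, apex=0.061, x_land=75.673, impact vy=-1.093
  bounce: vy ← 0.49·1.093 = 0.536
Arc 6: start y=0.000, vy=0.536 → t=0.109, apex=0.015, x_land=76.964, impact vy=-0.536
  bounce: vy ← 0.49·0.536 = 0.262
Arc 7: start y=0.000, vy=0.262 → t=0.054, apex=0.004, x_land=77.597, impact vy=-0.262
  bounce: vy ← 0.49·0.262 = 0.129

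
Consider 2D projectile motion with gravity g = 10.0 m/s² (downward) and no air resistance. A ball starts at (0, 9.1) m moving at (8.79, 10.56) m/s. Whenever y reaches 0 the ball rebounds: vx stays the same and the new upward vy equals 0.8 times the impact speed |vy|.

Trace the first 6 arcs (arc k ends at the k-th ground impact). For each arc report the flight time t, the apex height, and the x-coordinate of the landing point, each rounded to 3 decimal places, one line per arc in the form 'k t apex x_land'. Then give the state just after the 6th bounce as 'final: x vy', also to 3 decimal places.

1 2.769 14.676 24.341
2 2.741 9.392 48.436
3 2.193 6.011 67.712
4 1.754 3.847 83.133
5 1.403 2.462 95.469
6 1.123 1.576 105.338
final: 105.338 4.491

Arc 1: start y=9.100, vy=10.560 → t=2.769, apex=14.676, x_land=24.341, impact vy=-17.132
  bounce: vy ← 0.8·17.132 = 13.706
Arc 2: start y=0.000, vy=13.706 → t=2.741, apex=9.392, x_land=48.436, impact vy=-13.706
  bounce: vy ← 0.8·13.706 = 10.965
Arc 3: start y=0.000, vy=10.965 → t=2.193, apex=6.011, x_land=67.712, impact vy=-10.965
  bounce: vy ← 0.8·10.965 = 8.772
Arc 4: start y=0.000, vy=8.772 → t=1.754, apex=3.847, x_land=83.133, impact vy=-8.772
  bounce: vy ← 0.8·8.772 = 7.017
Arc 5: start y=0.000, vy=7.017 → t=1.403, apex=2.462, x_land=95.469, impact vy=-7.017
  bounce: vy ← 0.8·7.017 = 5.614
Arc 6: start y=0.000, vy=5.614 → t=1.123, apex=1.576, x_land=105.338, impact vy=-5.614
  bounce: vy ← 0.8·5.614 = 4.491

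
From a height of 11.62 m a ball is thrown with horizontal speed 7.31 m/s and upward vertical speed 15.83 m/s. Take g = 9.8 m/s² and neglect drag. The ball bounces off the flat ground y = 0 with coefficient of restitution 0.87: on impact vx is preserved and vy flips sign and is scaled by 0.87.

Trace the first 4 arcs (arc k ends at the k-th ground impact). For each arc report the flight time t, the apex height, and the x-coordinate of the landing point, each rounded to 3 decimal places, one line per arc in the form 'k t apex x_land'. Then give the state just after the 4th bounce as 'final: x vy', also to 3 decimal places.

1 3.847 24.405 28.122
2 3.883 18.472 56.508
3 3.378 13.982 81.204
4 2.939 10.583 102.690
final: 102.690 12.530

Arc 1: start y=11.620, vy=15.830 → t=3.847, apex=24.405, x_land=28.122, impact vy=-21.871
  bounce: vy ← 0.87·21.871 = 19.028
Arc 2: start y=0.000, vy=19.028 → t=3.883, apex=18.472, x_land=56.508, impact vy=-19.028
  bounce: vy ← 0.87·19.028 = 16.554
Arc 3: start y=0.000, vy=16.554 → t=3.378, apex=13.982, x_land=81.204, impact vy=-16.554
  bounce: vy ← 0.87·16.554 = 14.402
Arc 4: start y=0.000, vy=14.402 → t=2.939, apex=10.583, x_land=102.690, impact vy=-14.402
  bounce: vy ← 0.87·14.402 = 12.530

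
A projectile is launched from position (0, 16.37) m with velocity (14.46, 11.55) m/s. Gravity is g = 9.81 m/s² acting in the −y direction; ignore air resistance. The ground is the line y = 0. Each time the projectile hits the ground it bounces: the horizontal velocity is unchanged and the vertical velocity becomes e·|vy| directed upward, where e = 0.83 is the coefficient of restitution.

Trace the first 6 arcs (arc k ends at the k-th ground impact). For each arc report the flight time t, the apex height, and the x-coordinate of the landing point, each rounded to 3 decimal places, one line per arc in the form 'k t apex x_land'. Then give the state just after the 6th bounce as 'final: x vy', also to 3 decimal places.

1 3.351 23.169 48.452
2 3.608 15.961 100.621
3 2.994 10.996 143.921
4 2.485 7.575 179.861
5 2.063 5.218 209.690
6 1.712 3.595 234.449
final: 234.449 6.971

Arc 1: start y=16.370, vy=11.550 → t=3.351, apex=23.169, x_land=48.452, impact vy=-21.321
  bounce: vy ← 0.83·21.321 = 17.696
Arc 2: start y=0.000, vy=17.696 → t=3.608, apex=15.961, x_land=100.621, impact vy=-17.696
  bounce: vy ← 0.83·17.696 = 14.688
Arc 3: start y=0.000, vy=14.688 → t=2.994, apex=10.996, x_land=143.921, impact vy=-14.688
  bounce: vy ← 0.83·14.688 = 12.191
Arc 4: start y=0.000, vy=12.191 → t=2.485, apex=7.575, x_land=179.861, impact vy=-12.191
  bounce: vy ← 0.83·12.191 = 10.119
Arc 5: start y=0.000, vy=10.119 → t=2.063, apex=5.218, x_land=209.690, impact vy=-10.119
  bounce: vy ← 0.83·10.119 = 8.398
Arc 6: start y=0.000, vy=8.398 → t=1.712, apex=3.595, x_land=234.449, impact vy=-8.398
  bounce: vy ← 0.83·8.398 = 6.971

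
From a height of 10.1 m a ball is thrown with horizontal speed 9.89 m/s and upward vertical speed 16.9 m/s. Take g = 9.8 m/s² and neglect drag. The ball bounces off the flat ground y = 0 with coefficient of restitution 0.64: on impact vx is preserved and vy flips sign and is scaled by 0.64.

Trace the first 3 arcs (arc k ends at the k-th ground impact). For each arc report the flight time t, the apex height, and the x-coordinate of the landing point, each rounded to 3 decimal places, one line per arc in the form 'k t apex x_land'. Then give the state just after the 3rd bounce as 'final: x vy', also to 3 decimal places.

1 3.968 24.672 39.247
2 2.872 10.106 67.653
3 1.838 4.139 85.833
final: 85.833 5.765

Arc 1: start y=10.100, vy=16.900 → t=3.968, apex=24.672, x_land=39.247, impact vy=-21.990
  bounce: vy ← 0.64·21.990 = 14.074
Arc 2: start y=0.000, vy=14.074 → t=2.872, apex=10.106, x_land=67.653, impact vy=-14.074
  bounce: vy ← 0.64·14.074 = 9.007
Arc 3: start y=0.000, vy=9.007 → t=1.838, apex=4.139, x_land=85.833, impact vy=-9.007
  bounce: vy ← 0.64·9.007 = 5.765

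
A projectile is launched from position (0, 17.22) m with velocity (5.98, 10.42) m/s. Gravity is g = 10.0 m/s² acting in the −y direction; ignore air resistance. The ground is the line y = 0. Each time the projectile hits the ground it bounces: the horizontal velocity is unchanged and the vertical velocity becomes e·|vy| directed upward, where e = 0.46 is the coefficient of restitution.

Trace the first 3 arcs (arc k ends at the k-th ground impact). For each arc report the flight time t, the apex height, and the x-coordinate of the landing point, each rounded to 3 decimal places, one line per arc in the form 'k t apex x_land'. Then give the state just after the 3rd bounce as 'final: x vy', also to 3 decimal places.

Arc 1: start y=17.220, vy=10.420 → t=3.170, apex=22.649, x_land=18.959, impact vy=-21.283
  bounce: vy ← 0.46·21.283 = 9.790
Arc 2: start y=0.000, vy=9.790 → t=1.958, apex=4.792, x_land=30.668, impact vy=-9.790
  bounce: vy ← 0.46·9.790 = 4.504
Arc 3: start y=0.000, vy=4.504 → t=0.901, apex=1.014, x_land=36.054, impact vy=-4.504
  bounce: vy ← 0.46·4.504 = 2.072

1 3.170 22.649 18.959
2 1.958 4.792 30.668
3 0.901 1.014 36.054
final: 36.054 2.072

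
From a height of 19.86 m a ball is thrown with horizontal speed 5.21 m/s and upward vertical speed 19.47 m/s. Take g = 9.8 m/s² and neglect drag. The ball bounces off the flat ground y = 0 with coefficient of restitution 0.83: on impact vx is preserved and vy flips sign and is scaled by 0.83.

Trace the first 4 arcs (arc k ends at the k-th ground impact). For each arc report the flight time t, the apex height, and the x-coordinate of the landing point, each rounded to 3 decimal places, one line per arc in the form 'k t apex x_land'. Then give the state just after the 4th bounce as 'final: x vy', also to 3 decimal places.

Arc 1: start y=19.860, vy=19.470 → t=4.815, apex=39.201, x_land=25.087, impact vy=-27.719
  bounce: vy ← 0.83·27.719 = 23.007
Arc 2: start y=0.000, vy=23.007 → t=4.695, apex=27.005, x_land=49.549, impact vy=-23.007
  bounce: vy ← 0.83·23.007 = 19.096
Arc 3: start y=0.000, vy=19.096 → t=3.897, apex=18.604, x_land=69.853, impact vy=-19.096
  bounce: vy ← 0.83·19.096 = 15.849
Arc 4: start y=0.000, vy=15.849 → t=3.235, apex=12.816, x_land=86.705, impact vy=-15.849
  bounce: vy ← 0.83·15.849 = 13.155

1 4.815 39.201 25.087
2 4.695 27.005 49.549
3 3.897 18.604 69.853
4 3.235 12.816 86.705
final: 86.705 13.155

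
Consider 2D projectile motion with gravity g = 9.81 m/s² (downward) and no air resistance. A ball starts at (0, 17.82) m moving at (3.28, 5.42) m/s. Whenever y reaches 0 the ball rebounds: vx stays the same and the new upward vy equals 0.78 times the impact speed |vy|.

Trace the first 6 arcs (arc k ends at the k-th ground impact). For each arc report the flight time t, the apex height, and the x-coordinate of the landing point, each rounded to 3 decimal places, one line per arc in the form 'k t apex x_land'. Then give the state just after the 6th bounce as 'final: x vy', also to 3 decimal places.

Arc 1: start y=17.820, vy=5.420 → t=2.537, apex=19.317, x_land=8.321, impact vy=-19.468
  bounce: vy ← 0.78·19.468 = 15.185
Arc 2: start y=0.000, vy=15.185 → t=3.096, apex=11.753, x_land=18.476, impact vy=-15.185
  bounce: vy ← 0.78·15.185 = 11.844
Arc 3: start y=0.000, vy=11.844 → t=2.415, apex=7.150, x_land=26.396, impact vy=-11.844
  bounce: vy ← 0.78·11.844 = 9.239
Arc 4: start y=0.000, vy=9.239 → t=1.884, apex=4.350, x_land=32.574, impact vy=-9.239
  bounce: vy ← 0.78·9.239 = 7.206
Arc 5: start y=0.000, vy=7.206 → t=1.469, apex=2.647, x_land=37.393, impact vy=-7.206
  bounce: vy ← 0.78·7.206 = 5.621
Arc 6: start y=0.000, vy=5.621 → t=1.146, apex=1.610, x_land=41.151, impact vy=-5.621
  bounce: vy ← 0.78·5.621 = 4.384

1 2.537 19.317 8.321
2 3.096 11.753 18.476
3 2.415 7.150 26.396
4 1.884 4.350 32.574
5 1.469 2.647 37.393
6 1.146 1.610 41.151
final: 41.151 4.384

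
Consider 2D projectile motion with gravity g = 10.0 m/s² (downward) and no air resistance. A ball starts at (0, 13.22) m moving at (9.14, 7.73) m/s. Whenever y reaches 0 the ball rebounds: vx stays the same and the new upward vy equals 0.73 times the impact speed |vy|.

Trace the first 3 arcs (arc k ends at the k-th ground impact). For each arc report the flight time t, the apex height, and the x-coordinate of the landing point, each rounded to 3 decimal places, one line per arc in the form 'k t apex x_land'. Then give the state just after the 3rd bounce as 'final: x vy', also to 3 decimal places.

1 2.573 16.208 23.521
2 2.629 8.637 47.547
3 1.919 4.603 65.085
final: 65.085 7.004

Arc 1: start y=13.220, vy=7.730 → t=2.573, apex=16.208, x_land=23.521, impact vy=-18.004
  bounce: vy ← 0.73·18.004 = 13.143
Arc 2: start y=0.000, vy=13.143 → t=2.629, apex=8.637, x_land=47.547, impact vy=-13.143
  bounce: vy ← 0.73·13.143 = 9.594
Arc 3: start y=0.000, vy=9.594 → t=1.919, apex=4.603, x_land=65.085, impact vy=-9.594
  bounce: vy ← 0.73·9.594 = 7.004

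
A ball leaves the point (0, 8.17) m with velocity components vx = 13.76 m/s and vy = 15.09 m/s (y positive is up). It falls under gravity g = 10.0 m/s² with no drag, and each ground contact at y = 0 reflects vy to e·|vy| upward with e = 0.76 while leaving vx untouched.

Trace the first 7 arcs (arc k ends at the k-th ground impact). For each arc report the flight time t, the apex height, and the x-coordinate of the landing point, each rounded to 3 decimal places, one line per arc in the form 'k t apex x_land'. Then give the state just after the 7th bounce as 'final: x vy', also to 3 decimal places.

1 3.487 19.555 47.976
2 3.006 11.295 89.339
3 2.285 6.524 120.775
4 1.736 3.768 144.666
5 1.320 2.177 162.823
6 1.003 1.257 176.623
7 0.762 0.726 187.111
final: 187.111 2.896

Arc 1: start y=8.170, vy=15.090 → t=3.487, apex=19.555, x_land=47.976, impact vy=-19.776
  bounce: vy ← 0.76·19.776 = 15.030
Arc 2: start y=0.000, vy=15.030 → t=3.006, apex=11.295, x_land=89.339, impact vy=-15.030
  bounce: vy ← 0.76·15.030 = 11.423
Arc 3: start y=0.000, vy=11.423 → t=2.285, apex=6.524, x_land=120.775, impact vy=-11.423
  bounce: vy ← 0.76·11.423 = 8.681
Arc 4: start y=0.000, vy=8.681 → t=1.736, apex=3.768, x_land=144.666, impact vy=-8.681
  bounce: vy ← 0.76·8.681 = 6.598
Arc 5: start y=0.000, vy=6.598 → t=1.320, apex=2.177, x_land=162.823, impact vy=-6.598
  bounce: vy ← 0.76·6.598 = 5.014
Arc 6: start y=0.000, vy=5.014 → t=1.003, apex=1.257, x_land=176.623, impact vy=-5.014
  bounce: vy ← 0.76·5.014 = 3.811
Arc 7: start y=0.000, vy=3.811 → t=0.762, apex=0.726, x_land=187.111, impact vy=-3.811
  bounce: vy ← 0.76·3.811 = 2.896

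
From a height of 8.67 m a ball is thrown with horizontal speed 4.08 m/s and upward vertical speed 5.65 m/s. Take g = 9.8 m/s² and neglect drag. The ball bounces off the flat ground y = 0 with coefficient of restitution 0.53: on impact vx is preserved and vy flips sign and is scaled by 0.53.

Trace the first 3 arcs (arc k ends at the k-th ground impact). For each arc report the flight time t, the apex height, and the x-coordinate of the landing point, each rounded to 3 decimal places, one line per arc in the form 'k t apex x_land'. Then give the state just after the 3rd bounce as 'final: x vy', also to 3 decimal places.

1 2.026 10.299 8.267
2 1.537 2.893 14.537
3 0.814 0.813 17.860
final: 17.860 2.115

Arc 1: start y=8.670, vy=5.650 → t=2.026, apex=10.299, x_land=8.267, impact vy=-14.208
  bounce: vy ← 0.53·14.208 = 7.530
Arc 2: start y=0.000, vy=7.530 → t=1.537, apex=2.893, x_land=14.537, impact vy=-7.530
  bounce: vy ← 0.53·7.530 = 3.991
Arc 3: start y=0.000, vy=3.991 → t=0.814, apex=0.813, x_land=17.860, impact vy=-3.991
  bounce: vy ← 0.53·3.991 = 2.115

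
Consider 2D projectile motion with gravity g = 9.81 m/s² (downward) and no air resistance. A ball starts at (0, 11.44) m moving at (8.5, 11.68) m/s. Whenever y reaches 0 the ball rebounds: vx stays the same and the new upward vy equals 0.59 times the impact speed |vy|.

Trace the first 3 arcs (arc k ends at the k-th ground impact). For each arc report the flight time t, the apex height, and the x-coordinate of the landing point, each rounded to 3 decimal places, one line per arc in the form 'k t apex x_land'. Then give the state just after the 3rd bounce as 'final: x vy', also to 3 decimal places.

1 3.127 18.393 26.580
2 2.285 6.403 46.003
3 1.348 2.229 57.462
final: 57.462 3.902

Arc 1: start y=11.440, vy=11.680 → t=3.127, apex=18.393, x_land=26.580, impact vy=-18.997
  bounce: vy ← 0.59·18.997 = 11.208
Arc 2: start y=0.000, vy=11.208 → t=2.285, apex=6.403, x_land=46.003, impact vy=-11.208
  bounce: vy ← 0.59·11.208 = 6.613
Arc 3: start y=0.000, vy=6.613 → t=1.348, apex=2.229, x_land=57.462, impact vy=-6.613
  bounce: vy ← 0.59·6.613 = 3.902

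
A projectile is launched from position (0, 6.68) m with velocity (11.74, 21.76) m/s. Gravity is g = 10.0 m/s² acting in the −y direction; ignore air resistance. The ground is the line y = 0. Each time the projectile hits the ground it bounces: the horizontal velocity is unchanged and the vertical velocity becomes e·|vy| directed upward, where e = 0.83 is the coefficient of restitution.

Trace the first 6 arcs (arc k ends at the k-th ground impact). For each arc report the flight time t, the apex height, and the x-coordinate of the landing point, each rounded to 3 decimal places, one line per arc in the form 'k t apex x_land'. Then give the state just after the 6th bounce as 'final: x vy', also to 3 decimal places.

1 4.640 30.355 54.473
2 4.090 20.911 102.491
3 3.395 14.406 142.346
4 2.818 9.924 175.426
5 2.339 6.837 202.882
6 1.941 4.710 225.671
final: 225.671 8.056

Arc 1: start y=6.680, vy=21.760 → t=4.640, apex=30.355, x_land=54.473, impact vy=-24.639
  bounce: vy ← 0.83·24.639 = 20.451
Arc 2: start y=0.000, vy=20.451 → t=4.090, apex=20.911, x_land=102.491, impact vy=-20.451
  bounce: vy ← 0.83·20.451 = 16.974
Arc 3: start y=0.000, vy=16.974 → t=3.395, apex=14.406, x_land=142.346, impact vy=-16.974
  bounce: vy ← 0.83·16.974 = 14.088
Arc 4: start y=0.000, vy=14.088 → t=2.818, apex=9.924, x_land=175.426, impact vy=-14.088
  bounce: vy ← 0.83·14.088 = 11.693
Arc 5: start y=0.000, vy=11.693 → t=2.339, apex=6.837, x_land=202.882, impact vy=-11.693
  bounce: vy ← 0.83·11.693 = 9.706
Arc 6: start y=0.000, vy=9.706 → t=1.941, apex=4.710, x_land=225.671, impact vy=-9.706
  bounce: vy ← 0.83·9.706 = 8.056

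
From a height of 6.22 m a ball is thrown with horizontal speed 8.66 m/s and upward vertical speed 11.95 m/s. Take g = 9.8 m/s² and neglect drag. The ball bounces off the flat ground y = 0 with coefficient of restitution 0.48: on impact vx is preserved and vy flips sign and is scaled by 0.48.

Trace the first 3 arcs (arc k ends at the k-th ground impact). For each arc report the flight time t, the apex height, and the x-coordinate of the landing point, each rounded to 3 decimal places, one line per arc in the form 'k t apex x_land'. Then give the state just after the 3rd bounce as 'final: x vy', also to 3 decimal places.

1 2.880 13.506 24.937
2 1.594 3.112 38.740
3 0.765 0.717 45.365
final: 45.365 1.799

Arc 1: start y=6.220, vy=11.950 → t=2.880, apex=13.506, x_land=24.937, impact vy=-16.270
  bounce: vy ← 0.48·16.270 = 7.810
Arc 2: start y=0.000, vy=7.810 → t=1.594, apex=3.112, x_land=38.740, impact vy=-7.810
  bounce: vy ← 0.48·7.810 = 3.749
Arc 3: start y=0.000, vy=3.749 → t=0.765, apex=0.717, x_land=45.365, impact vy=-3.749
  bounce: vy ← 0.48·3.749 = 1.799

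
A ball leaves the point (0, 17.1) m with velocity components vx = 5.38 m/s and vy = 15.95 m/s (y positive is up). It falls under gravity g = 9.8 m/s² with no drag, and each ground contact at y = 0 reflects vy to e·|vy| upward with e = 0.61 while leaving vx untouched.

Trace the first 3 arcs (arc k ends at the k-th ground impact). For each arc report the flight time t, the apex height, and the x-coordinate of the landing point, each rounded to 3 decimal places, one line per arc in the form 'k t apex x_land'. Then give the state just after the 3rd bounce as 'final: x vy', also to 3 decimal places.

Arc 1: start y=17.100, vy=15.950 → t=4.105, apex=30.080, x_land=22.086, impact vy=-24.281
  bounce: vy ← 0.61·24.281 = 14.811
Arc 2: start y=0.000, vy=14.811 → t=3.023, apex=11.193, x_land=38.348, impact vy=-14.811
  bounce: vy ← 0.61·14.811 = 9.035
Arc 3: start y=0.000, vy=9.035 → t=1.844, apex=4.165, x_land=48.268, impact vy=-9.035
  bounce: vy ← 0.61·9.035 = 5.511

1 4.105 30.080 22.086
2 3.023 11.193 38.348
3 1.844 4.165 48.268
final: 48.268 5.511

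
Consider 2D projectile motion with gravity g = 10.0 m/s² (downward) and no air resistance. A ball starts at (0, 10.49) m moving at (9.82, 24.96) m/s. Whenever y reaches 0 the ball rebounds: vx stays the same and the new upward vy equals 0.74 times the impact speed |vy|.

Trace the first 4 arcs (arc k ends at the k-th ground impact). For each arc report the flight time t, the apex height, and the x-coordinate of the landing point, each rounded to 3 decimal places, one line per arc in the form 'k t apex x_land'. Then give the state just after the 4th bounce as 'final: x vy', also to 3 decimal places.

Arc 1: start y=10.490, vy=24.960 → t=5.382, apex=41.640, x_land=52.850, impact vy=-28.858
  bounce: vy ← 0.74·28.858 = 21.355
Arc 2: start y=0.000, vy=21.355 → t=4.271, apex=22.802, x_land=94.791, impact vy=-21.355
  bounce: vy ← 0.74·21.355 = 15.803
Arc 3: start y=0.000, vy=15.803 → t=3.161, apex=12.486, x_land=125.828, impact vy=-15.803
  bounce: vy ← 0.74·15.803 = 11.694
Arc 4: start y=0.000, vy=11.694 → t=2.339, apex=6.838, x_land=148.795, impact vy=-11.694
  bounce: vy ← 0.74·11.694 = 8.654

1 5.382 41.640 52.850
2 4.271 22.802 94.791
3 3.161 12.486 125.828
4 2.339 6.838 148.795
final: 148.795 8.654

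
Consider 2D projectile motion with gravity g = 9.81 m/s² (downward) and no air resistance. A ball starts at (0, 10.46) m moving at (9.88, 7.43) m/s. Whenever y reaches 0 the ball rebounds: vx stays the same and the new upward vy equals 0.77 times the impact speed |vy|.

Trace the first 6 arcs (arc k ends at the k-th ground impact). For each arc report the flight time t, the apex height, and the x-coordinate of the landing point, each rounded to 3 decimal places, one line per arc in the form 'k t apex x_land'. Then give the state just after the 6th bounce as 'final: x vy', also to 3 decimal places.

1 2.402 13.274 23.736
2 2.533 7.870 48.766
3 1.951 4.666 68.038
4 1.502 2.767 82.879
5 1.157 1.640 94.305
6 0.891 0.973 103.104
final: 103.104 3.363

Arc 1: start y=10.460, vy=7.430 → t=2.402, apex=13.274, x_land=23.736, impact vy=-16.138
  bounce: vy ← 0.77·16.138 = 12.426
Arc 2: start y=0.000, vy=12.426 → t=2.533, apex=7.870, x_land=48.766, impact vy=-12.426
  bounce: vy ← 0.77·12.426 = 9.568
Arc 3: start y=0.000, vy=9.568 → t=1.951, apex=4.666, x_land=68.038, impact vy=-9.568
  bounce: vy ← 0.77·9.568 = 7.367
Arc 4: start y=0.000, vy=7.367 → t=1.502, apex=2.767, x_land=82.879, impact vy=-7.367
  bounce: vy ← 0.77·7.367 = 5.673
Arc 5: start y=0.000, vy=5.673 → t=1.157, apex=1.640, x_land=94.305, impact vy=-5.673
  bounce: vy ← 0.77·5.673 = 4.368
Arc 6: start y=0.000, vy=4.368 → t=0.891, apex=0.973, x_land=103.104, impact vy=-4.368
  bounce: vy ← 0.77·4.368 = 3.363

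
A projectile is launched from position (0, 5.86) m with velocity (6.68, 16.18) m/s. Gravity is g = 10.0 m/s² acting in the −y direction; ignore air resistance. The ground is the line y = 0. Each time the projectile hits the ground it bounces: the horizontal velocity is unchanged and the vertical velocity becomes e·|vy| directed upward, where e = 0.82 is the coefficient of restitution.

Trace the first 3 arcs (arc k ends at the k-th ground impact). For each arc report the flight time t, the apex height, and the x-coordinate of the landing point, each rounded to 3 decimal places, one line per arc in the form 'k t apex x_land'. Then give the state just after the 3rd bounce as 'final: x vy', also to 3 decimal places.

Arc 1: start y=5.860, vy=16.180 → t=3.565, apex=18.950, x_land=23.813, impact vy=-19.468
  bounce: vy ← 0.82·19.468 = 15.964
Arc 2: start y=0.000, vy=15.964 → t=3.193, apex=12.742, x_land=45.140, impact vy=-15.964
  bounce: vy ← 0.82·15.964 = 13.090
Arc 3: start y=0.000, vy=13.090 → t=2.618, apex=8.568, x_land=62.628, impact vy=-13.090
  bounce: vy ← 0.82·13.090 = 10.734

1 3.565 18.950 23.813
2 3.193 12.742 45.140
3 2.618 8.568 62.628
final: 62.628 10.734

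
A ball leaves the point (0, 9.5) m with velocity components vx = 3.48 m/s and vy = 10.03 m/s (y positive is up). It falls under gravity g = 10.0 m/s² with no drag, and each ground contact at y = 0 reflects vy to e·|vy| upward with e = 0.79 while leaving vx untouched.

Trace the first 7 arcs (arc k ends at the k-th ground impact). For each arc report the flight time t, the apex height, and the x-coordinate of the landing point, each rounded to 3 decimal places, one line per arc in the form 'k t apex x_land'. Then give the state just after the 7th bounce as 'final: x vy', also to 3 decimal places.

Arc 1: start y=9.500, vy=10.030 → t=2.708, apex=14.530, x_land=9.423, impact vy=-17.047
  bounce: vy ← 0.79·17.047 = 13.467
Arc 2: start y=0.000, vy=13.467 → t=2.693, apex=9.068, x_land=18.796, impact vy=-13.467
  bounce: vy ← 0.79·13.467 = 10.639
Arc 3: start y=0.000, vy=10.639 → t=2.128, apex=5.659, x_land=26.201, impact vy=-10.639
  bounce: vy ← 0.79·10.639 = 8.405
Arc 4: start y=0.000, vy=8.405 → t=1.681, apex=3.532, x_land=32.050, impact vy=-8.405
  bounce: vy ← 0.79·8.405 = 6.640
Arc 5: start y=0.000, vy=6.640 → t=1.328, apex=2.204, x_land=36.672, impact vy=-6.640
  bounce: vy ← 0.79·6.640 = 5.245
Arc 6: start y=0.000, vy=5.245 → t=1.049, apex=1.376, x_land=40.323, impact vy=-5.245
  bounce: vy ← 0.79·5.245 = 4.144
Arc 7: start y=0.000, vy=4.144 → t=0.829, apex=0.859, x_land=43.207, impact vy=-4.144
  bounce: vy ← 0.79·4.144 = 3.274

1 2.708 14.530 9.423
2 2.693 9.068 18.796
3 2.128 5.659 26.201
4 1.681 3.532 32.050
5 1.328 2.204 36.672
6 1.049 1.376 40.323
7 0.829 0.859 43.207
final: 43.207 3.274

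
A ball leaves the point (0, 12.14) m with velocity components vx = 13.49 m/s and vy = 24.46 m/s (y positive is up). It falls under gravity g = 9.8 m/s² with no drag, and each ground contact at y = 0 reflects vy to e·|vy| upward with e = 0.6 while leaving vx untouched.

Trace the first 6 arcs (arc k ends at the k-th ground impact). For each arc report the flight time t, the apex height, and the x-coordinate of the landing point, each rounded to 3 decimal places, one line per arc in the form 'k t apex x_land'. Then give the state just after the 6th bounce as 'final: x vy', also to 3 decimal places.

1 5.447 42.665 73.476
2 3.541 15.359 121.243
3 2.125 5.529 149.904
4 1.275 1.991 167.100
5 0.765 0.717 177.418
6 0.459 0.258 183.609
final: 183.609 1.349

Arc 1: start y=12.140, vy=24.460 → t=5.447, apex=42.665, x_land=73.476, impact vy=-28.918
  bounce: vy ← 0.6·28.918 = 17.351
Arc 2: start y=0.000, vy=17.351 → t=3.541, apex=15.359, x_land=121.243, impact vy=-17.351
  bounce: vy ← 0.6·17.351 = 10.410
Arc 3: start y=0.000, vy=10.410 → t=2.125, apex=5.529, x_land=149.904, impact vy=-10.410
  bounce: vy ← 0.6·10.410 = 6.246
Arc 4: start y=0.000, vy=6.246 → t=1.275, apex=1.991, x_land=167.100, impact vy=-6.246
  bounce: vy ← 0.6·6.246 = 3.748
Arc 5: start y=0.000, vy=3.748 → t=0.765, apex=0.717, x_land=177.418, impact vy=-3.748
  bounce: vy ← 0.6·3.748 = 2.249
Arc 6: start y=0.000, vy=2.249 → t=0.459, apex=0.258, x_land=183.609, impact vy=-2.249
  bounce: vy ← 0.6·2.249 = 1.349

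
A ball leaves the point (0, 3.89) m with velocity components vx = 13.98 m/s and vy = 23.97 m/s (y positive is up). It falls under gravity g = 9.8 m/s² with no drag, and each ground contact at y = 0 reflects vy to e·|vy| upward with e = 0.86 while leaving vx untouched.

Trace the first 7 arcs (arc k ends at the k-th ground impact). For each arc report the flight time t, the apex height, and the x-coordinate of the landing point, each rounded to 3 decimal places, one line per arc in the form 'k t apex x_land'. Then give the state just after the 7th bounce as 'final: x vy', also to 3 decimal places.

1 5.049 33.204 70.586
2 4.477 24.558 133.180
3 3.851 18.163 187.011
4 3.311 13.433 233.306
5 2.848 9.935 273.120
6 2.449 7.348 307.359
7 2.106 5.435 336.805
final: 336.805 8.876

Arc 1: start y=3.890, vy=23.970 → t=5.049, apex=33.204, x_land=70.586, impact vy=-25.511
  bounce: vy ← 0.86·25.511 = 21.939
Arc 2: start y=0.000, vy=21.939 → t=4.477, apex=24.558, x_land=133.180, impact vy=-21.939
  bounce: vy ← 0.86·21.939 = 18.868
Arc 3: start y=0.000, vy=18.868 → t=3.851, apex=18.163, x_land=187.011, impact vy=-18.868
  bounce: vy ← 0.86·18.868 = 16.226
Arc 4: start y=0.000, vy=16.226 → t=3.311, apex=13.433, x_land=233.306, impact vy=-16.226
  bounce: vy ← 0.86·16.226 = 13.955
Arc 5: start y=0.000, vy=13.955 → t=2.848, apex=9.935, x_land=273.120, impact vy=-13.955
  bounce: vy ← 0.86·13.955 = 12.001
Arc 6: start y=0.000, vy=12.001 → t=2.449, apex=7.348, x_land=307.359, impact vy=-12.001
  bounce: vy ← 0.86·12.001 = 10.321
Arc 7: start y=0.000, vy=10.321 → t=2.106, apex=5.435, x_land=336.805, impact vy=-10.321
  bounce: vy ← 0.86·10.321 = 8.876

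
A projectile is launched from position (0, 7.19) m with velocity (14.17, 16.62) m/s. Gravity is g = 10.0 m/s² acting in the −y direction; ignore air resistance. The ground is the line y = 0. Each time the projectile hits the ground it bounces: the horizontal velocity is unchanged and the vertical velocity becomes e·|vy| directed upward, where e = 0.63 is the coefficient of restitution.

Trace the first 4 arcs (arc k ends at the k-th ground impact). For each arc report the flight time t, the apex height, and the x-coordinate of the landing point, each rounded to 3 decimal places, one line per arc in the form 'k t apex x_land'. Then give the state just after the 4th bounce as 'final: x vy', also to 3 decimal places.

Arc 1: start y=7.190, vy=16.620 → t=3.711, apex=21.001, x_land=52.591, impact vy=-20.494
  bounce: vy ← 0.63·20.494 = 12.912
Arc 2: start y=0.000, vy=12.912 → t=2.582, apex=8.335, x_land=89.183, impact vy=-12.912
  bounce: vy ← 0.63·12.912 = 8.134
Arc 3: start y=0.000, vy=8.134 → t=1.627, apex=3.308, x_land=112.235, impact vy=-8.134
  bounce: vy ← 0.63·8.134 = 5.125
Arc 4: start y=0.000, vy=5.125 → t=1.025, apex=1.313, x_land=126.758, impact vy=-5.125
  bounce: vy ← 0.63·5.125 = 3.228

1 3.711 21.001 52.591
2 2.582 8.335 89.183
3 1.627 3.308 112.235
4 1.025 1.313 126.758
final: 126.758 3.228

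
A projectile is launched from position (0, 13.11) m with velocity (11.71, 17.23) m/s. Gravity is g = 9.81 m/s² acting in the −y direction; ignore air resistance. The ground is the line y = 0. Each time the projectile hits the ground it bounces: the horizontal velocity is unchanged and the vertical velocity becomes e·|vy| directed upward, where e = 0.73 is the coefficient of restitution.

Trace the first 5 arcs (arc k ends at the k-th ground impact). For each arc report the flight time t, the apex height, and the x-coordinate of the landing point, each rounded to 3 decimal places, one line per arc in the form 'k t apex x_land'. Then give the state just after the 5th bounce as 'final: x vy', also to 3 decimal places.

Arc 1: start y=13.110, vy=17.230 → t=4.156, apex=28.241, x_land=48.665, impact vy=-23.539
  bounce: vy ← 0.73·23.539 = 17.184
Arc 2: start y=0.000, vy=17.184 → t=3.503, apex=15.050, x_land=89.689, impact vy=-17.184
  bounce: vy ← 0.73·17.184 = 12.544
Arc 3: start y=0.000, vy=12.544 → t=2.557, apex=8.020, x_land=119.636, impact vy=-12.544
  bounce: vy ← 0.73·12.544 = 9.157
Arc 4: start y=0.000, vy=9.157 → t=1.867, apex=4.274, x_land=141.497, impact vy=-9.157
  bounce: vy ← 0.73·9.157 = 6.685
Arc 5: start y=0.000, vy=6.685 → t=1.363, apex=2.278, x_land=157.456, impact vy=-6.685
  bounce: vy ← 0.73·6.685 = 4.880

1 4.156 28.241 48.665
2 3.503 15.050 89.689
3 2.557 8.020 119.636
4 1.867 4.274 141.497
5 1.363 2.278 157.456
final: 157.456 4.880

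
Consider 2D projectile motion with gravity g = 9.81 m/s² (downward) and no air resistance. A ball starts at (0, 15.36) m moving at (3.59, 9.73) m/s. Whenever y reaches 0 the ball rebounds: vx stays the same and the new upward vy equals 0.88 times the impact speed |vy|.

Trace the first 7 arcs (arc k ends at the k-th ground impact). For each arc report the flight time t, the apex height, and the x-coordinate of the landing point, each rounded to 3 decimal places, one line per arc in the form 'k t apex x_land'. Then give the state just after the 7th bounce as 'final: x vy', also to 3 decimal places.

Arc 1: start y=15.360, vy=9.730 → t=3.020, apex=20.185, x_land=10.843, impact vy=-19.901
  bounce: vy ← 0.88·19.901 = 17.513
Arc 2: start y=0.000, vy=17.513 → t=3.570, apex=15.632, x_land=23.661, impact vy=-17.513
  bounce: vy ← 0.88·17.513 = 15.411
Arc 3: start y=0.000, vy=15.411 → t=3.142, apex=12.105, x_land=34.940, impact vy=-15.411
  bounce: vy ← 0.88·15.411 = 13.562
Arc 4: start y=0.000, vy=13.562 → t=2.765, apex=9.374, x_land=44.866, impact vy=-13.562
  bounce: vy ← 0.88·13.562 = 11.934
Arc 5: start y=0.000, vy=11.934 → t=2.433, apex=7.259, x_land=53.601, impact vy=-11.934
  bounce: vy ← 0.88·11.934 = 10.502
Arc 6: start y=0.000, vy=10.502 → t=2.141, apex=5.622, x_land=61.288, impact vy=-10.502
  bounce: vy ← 0.88·10.502 = 9.242
Arc 7: start y=0.000, vy=9.242 → t=1.884, apex=4.353, x_land=68.052, impact vy=-9.242
  bounce: vy ← 0.88·9.242 = 8.133

1 3.020 20.185 10.843
2 3.570 15.632 23.661
3 3.142 12.105 34.940
4 2.765 9.374 44.866
5 2.433 7.259 53.601
6 2.141 5.622 61.288
7 1.884 4.353 68.052
final: 68.052 8.133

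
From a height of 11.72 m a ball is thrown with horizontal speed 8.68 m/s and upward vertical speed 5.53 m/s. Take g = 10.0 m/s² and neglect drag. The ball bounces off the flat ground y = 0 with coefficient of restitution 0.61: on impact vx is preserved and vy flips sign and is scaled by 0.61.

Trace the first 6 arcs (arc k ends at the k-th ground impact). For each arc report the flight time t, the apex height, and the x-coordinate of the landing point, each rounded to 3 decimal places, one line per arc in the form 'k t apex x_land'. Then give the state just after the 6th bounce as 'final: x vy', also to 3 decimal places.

1 2.181 13.249 18.930
2 1.986 4.930 36.168
3 1.211 1.834 46.683
4 0.739 0.683 53.097
5 0.451 0.254 57.010
6 0.275 0.095 59.396
final: 59.396 0.839

Arc 1: start y=11.720, vy=5.530 → t=2.181, apex=13.249, x_land=18.930, impact vy=-16.278
  bounce: vy ← 0.61·16.278 = 9.930
Arc 2: start y=0.000, vy=9.930 → t=1.986, apex=4.930, x_land=36.168, impact vy=-9.930
  bounce: vy ← 0.61·9.930 = 6.057
Arc 3: start y=0.000, vy=6.057 → t=1.211, apex=1.834, x_land=46.683, impact vy=-6.057
  bounce: vy ← 0.61·6.057 = 3.695
Arc 4: start y=0.000, vy=3.695 → t=0.739, apex=0.683, x_land=53.097, impact vy=-3.695
  bounce: vy ← 0.61·3.695 = 2.254
Arc 5: start y=0.000, vy=2.254 → t=0.451, apex=0.254, x_land=57.010, impact vy=-2.254
  bounce: vy ← 0.61·2.254 = 1.375
Arc 6: start y=0.000, vy=1.375 → t=0.275, apex=0.095, x_land=59.396, impact vy=-1.375
  bounce: vy ← 0.61·1.375 = 0.839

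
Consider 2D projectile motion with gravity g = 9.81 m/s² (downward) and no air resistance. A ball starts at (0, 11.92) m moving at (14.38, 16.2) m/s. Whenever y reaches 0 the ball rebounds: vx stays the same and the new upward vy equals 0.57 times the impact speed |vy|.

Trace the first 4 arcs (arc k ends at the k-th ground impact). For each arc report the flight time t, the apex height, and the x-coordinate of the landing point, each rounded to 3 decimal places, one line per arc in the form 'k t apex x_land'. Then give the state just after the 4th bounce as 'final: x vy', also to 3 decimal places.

1 3.922 25.296 56.403
2 2.589 8.219 93.631
3 1.476 2.670 114.851
4 0.841 0.868 126.947
final: 126.947 2.352

Arc 1: start y=11.920, vy=16.200 → t=3.922, apex=25.296, x_land=56.403, impact vy=-22.278
  bounce: vy ← 0.57·22.278 = 12.698
Arc 2: start y=0.000, vy=12.698 → t=2.589, apex=8.219, x_land=93.631, impact vy=-12.698
  bounce: vy ← 0.57·12.698 = 7.238
Arc 3: start y=0.000, vy=7.238 → t=1.476, apex=2.670, x_land=114.851, impact vy=-7.238
  bounce: vy ← 0.57·7.238 = 4.126
Arc 4: start y=0.000, vy=4.126 → t=0.841, apex=0.868, x_land=126.947, impact vy=-4.126
  bounce: vy ← 0.57·4.126 = 2.352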